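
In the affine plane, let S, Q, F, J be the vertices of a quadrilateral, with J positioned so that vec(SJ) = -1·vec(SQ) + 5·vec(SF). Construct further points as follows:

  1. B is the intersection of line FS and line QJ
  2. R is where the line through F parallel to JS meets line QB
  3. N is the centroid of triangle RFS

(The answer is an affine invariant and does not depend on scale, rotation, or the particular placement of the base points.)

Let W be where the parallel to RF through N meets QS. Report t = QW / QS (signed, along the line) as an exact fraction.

Choose coordinates S = (0, 0), Q = (1, 0), F = (0, 1), J = (-1, 5).
1. B is the intersection of line FS and line QJ ⇒ B = (0, 5/2)
2. R is where the line through F parallel to JS meets line QB ⇒ R = (-3/5, 4)
3. N is the centroid of triangle RFS ⇒ N = (-1/5, 5/3)
through N parallel to RF: direction (3/5, -3); meets QS at W = (2/15, 0)
W = Q + t·(S−Q) with t = 13/15

t = 13/15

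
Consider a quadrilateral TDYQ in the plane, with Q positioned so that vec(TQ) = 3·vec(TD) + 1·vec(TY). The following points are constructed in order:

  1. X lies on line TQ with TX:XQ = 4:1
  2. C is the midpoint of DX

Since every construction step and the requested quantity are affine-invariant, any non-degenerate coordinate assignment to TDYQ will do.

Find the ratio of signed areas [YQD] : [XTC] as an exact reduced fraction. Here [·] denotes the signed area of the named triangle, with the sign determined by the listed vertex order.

Choose coordinates T = (0, 0), D = (1, 0), Y = (0, 1), Q = (3, 1).
1. X lies on line TQ with TX:XQ = 4:1 ⇒ X = (12/5, 4/5)
2. C is the midpoint of DX ⇒ C = (17/10, 2/5)
2·[YQD] = -3, 2·[XTC] = 2/5
[YQD]:[XTC] = -3:2/5 = -15/2

[YQD]:[XTC] = -15/2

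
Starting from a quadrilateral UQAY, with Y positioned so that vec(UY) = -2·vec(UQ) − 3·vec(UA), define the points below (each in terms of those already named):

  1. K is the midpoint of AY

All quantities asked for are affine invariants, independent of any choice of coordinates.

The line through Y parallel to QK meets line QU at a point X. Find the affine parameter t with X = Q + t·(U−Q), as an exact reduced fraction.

t = -3

Set U = (0, 0), Q = (1, 0), A = (0, 1), Y = (-2, -3); any affine frame gives the same invariant.
1. K is the midpoint of AY ⇒ K = (-1, -1)
through Y parallel to QK: direction (-2, -1); meets QU at X = (4, 0)
X = Q + t·(U−Q) with t = -3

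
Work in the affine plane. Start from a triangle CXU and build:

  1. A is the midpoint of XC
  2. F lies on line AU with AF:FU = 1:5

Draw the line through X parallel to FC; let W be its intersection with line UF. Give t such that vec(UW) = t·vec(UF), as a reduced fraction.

Work in coordinates with C = (0, 0), X = (1, 0), U = (0, 1).
1. A is the midpoint of XC ⇒ A = (1/2, 0)
2. F lies on line AU with AF:FU = 1:5 ⇒ F = (5/12, 1/6)
through X parallel to FC: direction (-5/12, -1/6); meets UF at W = (7/12, -1/6)
W = U + t·(F−U) with t = 7/5

t = 7/5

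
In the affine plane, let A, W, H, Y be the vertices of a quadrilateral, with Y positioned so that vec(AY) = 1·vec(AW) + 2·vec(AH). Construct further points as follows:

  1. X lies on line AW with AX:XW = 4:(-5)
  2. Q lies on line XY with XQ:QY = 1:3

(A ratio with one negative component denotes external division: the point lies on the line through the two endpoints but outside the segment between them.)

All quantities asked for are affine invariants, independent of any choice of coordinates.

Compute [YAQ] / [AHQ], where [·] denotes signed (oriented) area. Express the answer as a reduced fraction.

[YAQ]:[AHQ] = -24/11

Choose coordinates A = (0, 0), W = (1, 0), H = (0, 1), Y = (1, 2).
1. X lies on line AW with AX:XW = 4:(-5) ⇒ X = (-4, 0)
2. Q lies on line XY with XQ:QY = 1:3 ⇒ Q = (-11/4, 1/2)
2·[YAQ] = -6, 2·[AHQ] = 11/4
[YAQ]:[AHQ] = -6:11/4 = -24/11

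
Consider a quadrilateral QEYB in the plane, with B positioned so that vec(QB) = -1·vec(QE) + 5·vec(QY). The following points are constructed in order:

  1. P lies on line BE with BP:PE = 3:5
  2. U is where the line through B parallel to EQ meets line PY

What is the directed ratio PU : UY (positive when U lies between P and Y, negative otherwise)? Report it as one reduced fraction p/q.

Set Q = (0, 0), E = (1, 0), Y = (0, 1), B = (-1, 5); any affine frame gives the same invariant.
1. P lies on line BE with BP:PE = 3:5 ⇒ P = (-1/4, 25/8)
2. U is where the line through B parallel to EQ meets line PY ⇒ U = (-8/17, 5)
U = P + t·(Y−P) with t = -15/17, so PU:UY = t:(1−t) = -15/17:32/17

PU:UY = -15/32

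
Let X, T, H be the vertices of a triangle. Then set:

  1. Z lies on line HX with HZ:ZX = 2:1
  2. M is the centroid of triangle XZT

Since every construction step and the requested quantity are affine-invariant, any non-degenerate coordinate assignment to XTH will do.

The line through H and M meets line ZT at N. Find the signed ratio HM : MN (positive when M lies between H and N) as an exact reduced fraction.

HM:MN = -7

Assign X = (0, 0), T = (1, 0), H = (0, 1) — the answer is frame-independent, so this choice is without loss of generality.
1. Z lies on line HX with HZ:ZX = 2:1 ⇒ Z = (0, 1/3)
2. M is the centroid of triangle XZT ⇒ M = (1/3, 1/9)
line HM meets ZT at N = (2/7, 5/21)
M = H + t·(N−H) with t = 7/6, so HM:MN = 7/6:-1/6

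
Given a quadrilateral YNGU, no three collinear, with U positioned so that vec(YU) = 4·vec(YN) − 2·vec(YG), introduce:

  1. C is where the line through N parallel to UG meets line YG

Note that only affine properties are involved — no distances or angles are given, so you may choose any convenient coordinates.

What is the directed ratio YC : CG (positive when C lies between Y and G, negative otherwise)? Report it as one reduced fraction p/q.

Set Y = (0, 0), N = (1, 0), G = (0, 1), U = (4, -2); any affine frame gives the same invariant.
1. C is where the line through N parallel to UG meets line YG ⇒ C = (0, 3/4)
C = Y + t·(G−Y) with t = 3/4, so YC:CG = t:(1−t) = 3/4:1/4

YC:CG = 3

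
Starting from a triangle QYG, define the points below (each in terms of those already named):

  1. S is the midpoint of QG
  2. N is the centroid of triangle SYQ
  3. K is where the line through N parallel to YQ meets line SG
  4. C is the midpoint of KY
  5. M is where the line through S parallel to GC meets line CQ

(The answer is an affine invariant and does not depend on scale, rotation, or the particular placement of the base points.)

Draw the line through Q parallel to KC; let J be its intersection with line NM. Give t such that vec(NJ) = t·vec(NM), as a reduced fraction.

t = 8/5

Choose coordinates Q = (0, 0), Y = (1, 0), G = (0, 1).
1. S is the midpoint of QG ⇒ S = (0, 1/2)
2. N is the centroid of triangle SYQ ⇒ N = (1/3, 1/6)
3. K is where the line through N parallel to YQ meets line SG ⇒ K = (0, 1/6)
4. C is the midpoint of KY ⇒ C = (1/2, 1/12)
5. M is where the line through S parallel to GC meets line CQ ⇒ M = (1/4, 1/24)
through Q parallel to KC: direction (1/2, -1/12); meets NM at J = (1/5, -1/30)
J = N + t·(M−N) with t = 8/5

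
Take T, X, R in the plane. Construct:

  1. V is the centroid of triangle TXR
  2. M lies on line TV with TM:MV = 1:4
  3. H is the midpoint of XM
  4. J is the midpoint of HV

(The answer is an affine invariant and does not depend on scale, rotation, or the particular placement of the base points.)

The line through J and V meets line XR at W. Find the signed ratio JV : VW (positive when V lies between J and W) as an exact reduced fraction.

Assign T = (0, 0), X = (1, 0), R = (0, 1) — the answer is frame-independent, so this choice is without loss of generality.
1. V is the centroid of triangle TXR ⇒ V = (1/3, 1/3)
2. M lies on line TV with TM:MV = 1:4 ⇒ M = (1/15, 1/15)
3. H is the midpoint of XM ⇒ H = (8/15, 1/30)
4. J is the midpoint of HV ⇒ J = (13/30, 11/60)
line JV meets XR at W = (-1/3, 4/3)
V = J + t·(W−J) with t = 3/23, so JV:VW = 3/23:20/23

JV:VW = 3/20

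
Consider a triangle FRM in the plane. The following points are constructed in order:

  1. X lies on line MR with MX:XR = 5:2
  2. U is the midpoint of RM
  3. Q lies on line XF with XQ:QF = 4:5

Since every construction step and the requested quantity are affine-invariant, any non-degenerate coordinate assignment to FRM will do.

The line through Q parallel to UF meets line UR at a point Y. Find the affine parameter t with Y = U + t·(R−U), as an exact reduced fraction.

Work in coordinates with F = (0, 0), R = (1, 0), M = (0, 1).
1. X lies on line MR with MX:XR = 5:2 ⇒ X = (5/7, 2/7)
2. U is the midpoint of RM ⇒ U = (1/2, 1/2)
3. Q lies on line XF with XQ:QF = 4:5 ⇒ Q = (25/63, 10/63)
through Q parallel to UF: direction (-1/2, -1/2); meets UR at Y = (13/21, 8/21)
Y = U + t·(R−U) with t = 5/21

t = 5/21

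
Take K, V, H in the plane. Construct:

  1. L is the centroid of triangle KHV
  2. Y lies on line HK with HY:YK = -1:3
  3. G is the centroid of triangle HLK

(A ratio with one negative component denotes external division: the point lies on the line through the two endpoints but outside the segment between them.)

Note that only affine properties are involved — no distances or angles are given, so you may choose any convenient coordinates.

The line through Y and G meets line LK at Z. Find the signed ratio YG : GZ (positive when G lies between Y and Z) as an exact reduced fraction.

Choose coordinates K = (0, 0), V = (1, 0), H = (0, 1).
1. L is the centroid of triangle KHV ⇒ L = (1/3, 1/3)
2. Y lies on line HK with HY:YK = -1:3 ⇒ Y = (0, 3/2)
3. G is the centroid of triangle HLK ⇒ G = (1/9, 4/9)
line YG meets LK at Z = (1/7, 1/7)
G = Y + t·(Z−Y) with t = 7/9, so YG:GZ = 7/9:2/9

YG:GZ = 7/2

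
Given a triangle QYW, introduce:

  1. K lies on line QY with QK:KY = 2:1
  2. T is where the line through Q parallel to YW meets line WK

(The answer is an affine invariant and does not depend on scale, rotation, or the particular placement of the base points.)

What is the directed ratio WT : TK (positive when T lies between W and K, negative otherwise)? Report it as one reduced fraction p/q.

WT:TK = -3/2

Set Q = (0, 0), Y = (1, 0), W = (0, 1); any affine frame gives the same invariant.
1. K lies on line QY with QK:KY = 2:1 ⇒ K = (2/3, 0)
2. T is where the line through Q parallel to YW meets line WK ⇒ T = (2, -2)
T = W + t·(K−W) with t = 3, so WT:TK = t:(1−t) = 3:-2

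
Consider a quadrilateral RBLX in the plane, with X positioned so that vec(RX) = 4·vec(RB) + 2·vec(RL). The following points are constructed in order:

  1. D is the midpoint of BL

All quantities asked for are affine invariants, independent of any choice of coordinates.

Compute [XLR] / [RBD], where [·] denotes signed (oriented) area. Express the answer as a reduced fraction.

[XLR]:[RBD] = 8

Assign R = (0, 0), B = (1, 0), L = (0, 1), X = (4, 2) — the answer is frame-independent, so this choice is without loss of generality.
1. D is the midpoint of BL ⇒ D = (1/2, 1/2)
2·[XLR] = 4, 2·[RBD] = 1/2
[XLR]:[RBD] = 4:1/2 = 8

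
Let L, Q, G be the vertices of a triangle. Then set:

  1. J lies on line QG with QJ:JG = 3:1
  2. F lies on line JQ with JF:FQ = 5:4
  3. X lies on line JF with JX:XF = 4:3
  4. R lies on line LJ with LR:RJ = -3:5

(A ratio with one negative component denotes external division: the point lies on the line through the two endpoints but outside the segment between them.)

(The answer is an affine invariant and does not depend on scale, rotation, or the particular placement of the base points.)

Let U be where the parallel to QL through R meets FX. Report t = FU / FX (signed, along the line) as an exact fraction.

t = -49/6

Assign L = (0, 0), Q = (1, 0), G = (0, 1) — the answer is frame-independent, so this choice is without loss of generality.
1. J lies on line QG with QJ:JG = 3:1 ⇒ J = (1/4, 3/4)
2. F lies on line JQ with JF:FQ = 5:4 ⇒ F = (2/3, 1/3)
3. X lies on line JF with JX:XF = 4:3 ⇒ X = (41/84, 43/84)
4. R lies on line LJ with LR:RJ = -3:5 ⇒ R = (-3/8, -9/8)
through R parallel to QL: direction (-1, 0); meets FX at U = (17/8, -9/8)
U = F + t·(X−F) with t = -49/6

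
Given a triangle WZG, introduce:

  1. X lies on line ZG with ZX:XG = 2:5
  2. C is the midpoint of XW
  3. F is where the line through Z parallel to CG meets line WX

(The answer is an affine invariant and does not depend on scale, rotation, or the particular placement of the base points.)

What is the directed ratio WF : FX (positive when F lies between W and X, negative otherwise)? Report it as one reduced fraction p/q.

Set W = (0, 0), Z = (1, 0), G = (0, 1); any affine frame gives the same invariant.
1. X lies on line ZG with ZX:XG = 2:5 ⇒ X = (5/7, 2/7)
2. C is the midpoint of XW ⇒ C = (5/14, 1/7)
3. F is where the line through Z parallel to CG meets line WX ⇒ F = (6/7, 12/35)
F = W + t·(X−W) with t = 6/5, so WF:FX = t:(1−t) = 6/5:-1/5

WF:FX = -6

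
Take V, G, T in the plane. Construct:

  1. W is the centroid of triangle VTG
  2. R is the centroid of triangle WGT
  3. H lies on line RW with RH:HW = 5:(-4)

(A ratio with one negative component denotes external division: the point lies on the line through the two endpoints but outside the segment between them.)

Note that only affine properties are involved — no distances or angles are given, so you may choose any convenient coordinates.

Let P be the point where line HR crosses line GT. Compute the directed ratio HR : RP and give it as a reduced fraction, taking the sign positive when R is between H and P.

HR:RP = 10

Assign V = (0, 0), G = (1, 0), T = (0, 1) — the answer is frame-independent, so this choice is without loss of generality.
1. W is the centroid of triangle VTG ⇒ W = (1/3, 1/3)
2. R is the centroid of triangle WGT ⇒ R = (4/9, 4/9)
3. H lies on line RW with RH:HW = 5:(-4) ⇒ H = (-1/9, -1/9)
line HR meets GT at P = (1/2, 1/2)
R = H + t·(P−H) with t = 10/11, so HR:RP = 10/11:1/11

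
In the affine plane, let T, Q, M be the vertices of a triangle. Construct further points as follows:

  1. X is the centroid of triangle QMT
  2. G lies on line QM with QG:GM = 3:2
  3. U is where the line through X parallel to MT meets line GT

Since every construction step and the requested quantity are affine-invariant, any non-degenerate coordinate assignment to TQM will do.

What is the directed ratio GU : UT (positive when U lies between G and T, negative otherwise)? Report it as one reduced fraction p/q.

GU:UT = 1/5

Assign T = (0, 0), Q = (1, 0), M = (0, 1) — the answer is frame-independent, so this choice is without loss of generality.
1. X is the centroid of triangle QMT ⇒ X = (1/3, 1/3)
2. G lies on line QM with QG:GM = 3:2 ⇒ G = (2/5, 3/5)
3. U is where the line through X parallel to MT meets line GT ⇒ U = (1/3, 1/2)
U = G + t·(T−G) with t = 1/6, so GU:UT = t:(1−t) = 1/6:5/6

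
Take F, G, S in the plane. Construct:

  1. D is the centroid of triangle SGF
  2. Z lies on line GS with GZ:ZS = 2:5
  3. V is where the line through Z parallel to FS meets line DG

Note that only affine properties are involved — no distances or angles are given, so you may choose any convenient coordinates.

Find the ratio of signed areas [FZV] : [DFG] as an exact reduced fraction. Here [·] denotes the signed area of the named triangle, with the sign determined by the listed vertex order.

Work in coordinates with F = (0, 0), G = (1, 0), S = (0, 1).
1. D is the centroid of triangle SGF ⇒ D = (1/3, 1/3)
2. Z lies on line GS with GZ:ZS = 2:5 ⇒ Z = (5/7, 2/7)
3. V is where the line through Z parallel to FS meets line DG ⇒ V = (5/7, 1/7)
2·[FZV] = -5/49, 2·[DFG] = 1/3
[FZV]:[DFG] = -5/49:1/3 = -15/49

[FZV]:[DFG] = -15/49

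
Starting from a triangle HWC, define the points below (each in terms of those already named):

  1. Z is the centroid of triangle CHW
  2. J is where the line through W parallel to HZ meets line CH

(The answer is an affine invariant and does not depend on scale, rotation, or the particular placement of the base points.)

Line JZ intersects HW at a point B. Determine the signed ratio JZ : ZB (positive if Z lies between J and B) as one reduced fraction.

Choose coordinates H = (0, 0), W = (1, 0), C = (0, 1).
1. Z is the centroid of triangle CHW ⇒ Z = (1/3, 1/3)
2. J is where the line through W parallel to HZ meets line CH ⇒ J = (0, -1)
line JZ meets HW at B = (1/4, 0)
Z = J + t·(B−J) with t = 4/3, so JZ:ZB = 4/3:-1/3

JZ:ZB = -4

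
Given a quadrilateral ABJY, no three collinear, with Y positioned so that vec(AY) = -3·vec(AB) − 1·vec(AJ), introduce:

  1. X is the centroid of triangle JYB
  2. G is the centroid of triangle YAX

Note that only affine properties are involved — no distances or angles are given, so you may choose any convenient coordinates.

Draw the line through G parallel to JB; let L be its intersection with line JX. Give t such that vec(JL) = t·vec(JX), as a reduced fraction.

Choose coordinates A = (0, 0), B = (1, 0), J = (0, 1), Y = (-3, -1).
1. X is the centroid of triangle JYB ⇒ X = (-2/3, 0)
2. G is the centroid of triangle YAX ⇒ G = (-11/9, -1/3)
through G parallel to JB: direction (1, -1); meets JX at L = (-46/45, -8/15)
L = J + t·(X−J) with t = 23/15

t = 23/15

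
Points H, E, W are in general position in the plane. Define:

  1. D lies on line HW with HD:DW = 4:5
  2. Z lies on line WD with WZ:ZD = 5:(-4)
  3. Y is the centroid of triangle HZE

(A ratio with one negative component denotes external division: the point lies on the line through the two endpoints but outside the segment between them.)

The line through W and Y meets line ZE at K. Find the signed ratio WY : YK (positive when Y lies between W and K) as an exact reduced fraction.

WY:YK = 59/16

Assign H = (0, 0), E = (1, 0), W = (0, 1) — the answer is frame-independent, so this choice is without loss of generality.
1. D lies on line HW with HD:DW = 4:5 ⇒ D = (0, 4/9)
2. Z lies on line WD with WZ:ZD = 5:(-4) ⇒ Z = (0, -16/9)
3. Y is the centroid of triangle HZE ⇒ Y = (1/3, -16/27)
line WY meets ZE at K = (25/59, -544/531)
Y = W + t·(K−W) with t = 59/75, so WY:YK = 59/75:16/75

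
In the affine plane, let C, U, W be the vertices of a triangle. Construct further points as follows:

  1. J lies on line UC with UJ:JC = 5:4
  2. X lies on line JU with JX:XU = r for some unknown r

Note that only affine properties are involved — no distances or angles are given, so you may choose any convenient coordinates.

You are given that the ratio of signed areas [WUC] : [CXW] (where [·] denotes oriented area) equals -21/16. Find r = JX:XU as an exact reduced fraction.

r = 4/3

Assign C = (0, 0), U = (1, 0), W = (0, 1) — the answer is frame-independent, so this choice is without loss of generality.
1. J lies on line UC with UJ:JC = 5:4 ⇒ J = (4/9, 0)
2. With JX:XU = r, write λ = r/(r+1) so X = J + λ·(U−J); X is affine-linear in λ
Every point depending on X is an affine combination of X and λ-independent points, so each such coordinate is linear in λ; the λ² term in each signed area is a multiple of (U−J)×(U−J) = 0, so 2·[WUC] and 2·[CXW] are each linear in λ. Evaluating at λ=0 and λ=1:
  2·[WUC] = -1,   2·[CXW] = 5/9·λ + 4/9
So [WUC]:[CXW] = (-1) / (5/9·λ + 4/9). Setting this equal to -21/16:
  -1 = -21/16·(5/9·λ + 4/9)  ⇒  λ = 4/7
Then r = λ/(1−λ) = (4/7)/(3/7) = 4/3. Check: with r = 4/3, X = (16/21, 0) and [WUC]:[CXW] = -21/16 as required.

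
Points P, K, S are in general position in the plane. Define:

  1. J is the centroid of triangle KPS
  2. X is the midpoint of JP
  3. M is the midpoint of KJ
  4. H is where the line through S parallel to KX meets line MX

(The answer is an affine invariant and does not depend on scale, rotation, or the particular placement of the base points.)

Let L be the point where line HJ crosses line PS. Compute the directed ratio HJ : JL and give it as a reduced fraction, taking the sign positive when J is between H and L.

HJ:JL = 23/2

Set P = (0, 0), K = (1, 0), S = (0, 1); any affine frame gives the same invariant.
1. J is the centroid of triangle KPS ⇒ J = (1/3, 1/3)
2. X is the midpoint of JP ⇒ X = (1/6, 1/6)
3. M is the midpoint of KJ ⇒ M = (2/3, 1/6)
4. H is where the line through S parallel to KX meets line MX ⇒ H = (25/6, 1/6)
line HJ meets PS at L = (0, 8/23)
J = H + t·(L−H) with t = 23/25, so HJ:JL = 23/25:2/25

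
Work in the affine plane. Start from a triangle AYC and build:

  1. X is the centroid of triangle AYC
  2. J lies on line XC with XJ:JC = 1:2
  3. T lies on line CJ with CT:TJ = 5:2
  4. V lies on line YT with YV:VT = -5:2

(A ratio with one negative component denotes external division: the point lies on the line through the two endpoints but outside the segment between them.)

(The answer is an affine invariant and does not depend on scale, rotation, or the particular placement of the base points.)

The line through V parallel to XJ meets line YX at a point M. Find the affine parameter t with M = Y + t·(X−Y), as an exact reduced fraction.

t = 5/3

Set A = (0, 0), Y = (1, 0), C = (0, 1); any affine frame gives the same invariant.
1. X is the centroid of triangle AYC ⇒ X = (1/3, 1/3)
2. J lies on line XC with XJ:JC = 1:2 ⇒ J = (2/9, 5/9)
3. T lies on line CJ with CT:TJ = 5:2 ⇒ T = (10/63, 43/63)
4. V lies on line YT with YV:VT = -5:2 ⇒ V = (-76/189, 215/189)
through V parallel to XJ: direction (-1/9, 2/9); meets YX at M = (-1/9, 5/9)
M = Y + t·(X−Y) with t = 5/3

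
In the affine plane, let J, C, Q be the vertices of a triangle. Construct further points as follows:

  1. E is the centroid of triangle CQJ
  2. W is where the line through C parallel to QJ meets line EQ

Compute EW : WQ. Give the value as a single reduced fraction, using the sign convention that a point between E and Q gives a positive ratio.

EW:WQ = -2/3

Set J = (0, 0), C = (1, 0), Q = (0, 1); any affine frame gives the same invariant.
1. E is the centroid of triangle CQJ ⇒ E = (1/3, 1/3)
2. W is where the line through C parallel to QJ meets line EQ ⇒ W = (1, -1)
W = E + t·(Q−E) with t = -2, so EW:WQ = t:(1−t) = -2:3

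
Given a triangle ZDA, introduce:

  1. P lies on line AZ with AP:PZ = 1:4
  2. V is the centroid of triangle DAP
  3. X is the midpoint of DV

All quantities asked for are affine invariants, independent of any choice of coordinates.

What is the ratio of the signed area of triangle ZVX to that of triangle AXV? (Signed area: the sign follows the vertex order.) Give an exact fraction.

Work in coordinates with Z = (0, 0), D = (1, 0), A = (0, 1).
1. P lies on line AZ with AP:PZ = 1:4 ⇒ P = (0, 4/5)
2. V is the centroid of triangle DAP ⇒ V = (1/3, 3/5)
3. X is the midpoint of DV ⇒ X = (2/3, 3/10)
2·[ZVX] = -3/10, 2·[AXV] = -1/30
[ZVX]:[AXV] = -3/10:-1/30 = 9

[ZVX]:[AXV] = 9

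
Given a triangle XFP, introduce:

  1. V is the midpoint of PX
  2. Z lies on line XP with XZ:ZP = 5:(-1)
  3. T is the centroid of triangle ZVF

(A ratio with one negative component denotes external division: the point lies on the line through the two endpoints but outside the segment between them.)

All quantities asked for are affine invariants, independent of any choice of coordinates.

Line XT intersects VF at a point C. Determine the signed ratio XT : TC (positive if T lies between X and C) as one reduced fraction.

XT:TC = -3

Choose coordinates X = (0, 0), F = (1, 0), P = (0, 1).
1. V is the midpoint of PX ⇒ V = (0, 1/2)
2. Z lies on line XP with XZ:ZP = 5:(-1) ⇒ Z = (0, 5/4)
3. T is the centroid of triangle ZVF ⇒ T = (1/3, 7/12)
line XT meets VF at C = (2/9, 7/18)
T = X + t·(C−X) with t = 3/2, so XT:TC = 3/2:-1/2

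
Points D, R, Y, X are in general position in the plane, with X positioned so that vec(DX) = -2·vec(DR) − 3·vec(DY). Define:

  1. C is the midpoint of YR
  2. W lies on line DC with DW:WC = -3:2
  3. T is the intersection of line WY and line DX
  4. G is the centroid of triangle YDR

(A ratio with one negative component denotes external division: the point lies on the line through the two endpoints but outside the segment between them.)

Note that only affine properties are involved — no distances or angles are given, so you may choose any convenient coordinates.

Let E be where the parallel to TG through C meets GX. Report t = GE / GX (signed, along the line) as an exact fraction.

t = -3/20

Choose coordinates D = (0, 0), R = (1, 0), Y = (0, 1), X = (-2, -3).
1. C is the midpoint of YR ⇒ C = (1/2, 1/2)
2. W lies on line DC with DW:WC = -3:2 ⇒ W = (3/2, 3/2)
3. T is the intersection of line WY and line DX ⇒ T = (6/7, 9/7)
4. G is the centroid of triangle YDR ⇒ G = (1/3, 1/3)
through C parallel to TG: direction (-11/21, -20/21); meets GX at E = (41/60, 5/6)
E = G + t·(X−G) with t = -3/20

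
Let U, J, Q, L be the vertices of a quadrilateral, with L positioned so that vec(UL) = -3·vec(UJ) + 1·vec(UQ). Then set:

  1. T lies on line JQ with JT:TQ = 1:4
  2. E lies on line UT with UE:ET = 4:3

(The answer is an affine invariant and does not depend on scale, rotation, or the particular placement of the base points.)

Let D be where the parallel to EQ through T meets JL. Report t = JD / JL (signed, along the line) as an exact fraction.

t = 1/36

Set U = (0, 0), J = (1, 0), Q = (0, 1), L = (-3, 1); any affine frame gives the same invariant.
1. T lies on line JQ with JT:TQ = 1:4 ⇒ T = (4/5, 1/5)
2. E lies on line UT with UE:ET = 4:3 ⇒ E = (16/35, 4/35)
through T parallel to EQ: direction (-16/35, 31/35); meets JL at D = (8/9, 1/36)
D = J + t·(L−J) with t = 1/36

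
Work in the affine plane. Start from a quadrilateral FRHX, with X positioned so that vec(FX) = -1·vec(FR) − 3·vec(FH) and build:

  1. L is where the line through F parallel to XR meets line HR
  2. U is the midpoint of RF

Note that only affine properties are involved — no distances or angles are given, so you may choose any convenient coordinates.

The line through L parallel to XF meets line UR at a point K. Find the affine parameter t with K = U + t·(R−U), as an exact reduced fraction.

t = -3/5

Set F = (0, 0), R = (1, 0), H = (0, 1), X = (-1, -3); any affine frame gives the same invariant.
1. L is where the line through F parallel to XR meets line HR ⇒ L = (2/5, 3/5)
2. U is the midpoint of RF ⇒ U = (1/2, 0)
through L parallel to XF: direction (1, 3); meets UR at K = (1/5, 0)
K = U + t·(R−U) with t = -3/5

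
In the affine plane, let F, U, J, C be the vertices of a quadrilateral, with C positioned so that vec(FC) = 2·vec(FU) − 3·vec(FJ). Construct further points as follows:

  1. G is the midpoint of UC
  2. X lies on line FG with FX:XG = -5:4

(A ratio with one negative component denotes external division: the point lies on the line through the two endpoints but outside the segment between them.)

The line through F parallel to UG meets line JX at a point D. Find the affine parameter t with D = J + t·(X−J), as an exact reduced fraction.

Work in coordinates with F = (0, 0), U = (1, 0), J = (0, 1), C = (2, -3).
1. G is the midpoint of UC ⇒ G = (3/2, -3/2)
2. X lies on line FG with FX:XG = -5:4 ⇒ X = (15/2, -15/2)
through F parallel to UG: direction (1/2, -3/2); meets JX at D = (-15/28, 45/28)
D = J + t·(X−J) with t = -1/14

t = -1/14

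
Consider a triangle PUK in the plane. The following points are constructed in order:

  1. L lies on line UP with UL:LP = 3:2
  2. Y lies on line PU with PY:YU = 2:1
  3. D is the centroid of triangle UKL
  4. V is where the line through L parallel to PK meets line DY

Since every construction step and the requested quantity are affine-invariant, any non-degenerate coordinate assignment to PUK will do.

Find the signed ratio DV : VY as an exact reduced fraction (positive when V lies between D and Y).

DV:VY = -1/4

Choose coordinates P = (0, 0), U = (1, 0), K = (0, 1).
1. L lies on line UP with UL:LP = 3:2 ⇒ L = (2/5, 0)
2. Y lies on line PU with PY:YU = 2:1 ⇒ Y = (2/3, 0)
3. D is the centroid of triangle UKL ⇒ D = (7/15, 1/3)
4. V is where the line through L parallel to PK meets line DY ⇒ V = (2/5, 4/9)
V = D + t·(Y−D) with t = -1/3, so DV:VY = t:(1−t) = -1/3:4/3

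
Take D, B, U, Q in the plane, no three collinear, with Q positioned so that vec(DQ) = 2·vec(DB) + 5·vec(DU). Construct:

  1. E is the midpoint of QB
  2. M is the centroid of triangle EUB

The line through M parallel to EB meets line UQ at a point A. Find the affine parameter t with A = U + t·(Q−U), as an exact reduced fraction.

t = 2/3

Set D = (0, 0), B = (1, 0), U = (0, 1), Q = (2, 5); any affine frame gives the same invariant.
1. E is the midpoint of QB ⇒ E = (3/2, 5/2)
2. M is the centroid of triangle EUB ⇒ M = (5/6, 7/6)
through M parallel to EB: direction (-1/2, -5/2); meets UQ at A = (4/3, 11/3)
A = U + t·(Q−U) with t = 2/3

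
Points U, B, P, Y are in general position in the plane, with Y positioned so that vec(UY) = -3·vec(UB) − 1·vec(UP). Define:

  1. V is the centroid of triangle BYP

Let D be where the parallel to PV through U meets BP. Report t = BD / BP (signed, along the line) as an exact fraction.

Work in coordinates with U = (0, 0), B = (1, 0), P = (0, 1), Y = (-3, -1).
1. V is the centroid of triangle BYP ⇒ V = (-2/3, 0)
through U parallel to PV: direction (-2/3, -1); meets BP at D = (2/5, 3/5)
D = B + t·(P−B) with t = 3/5

t = 3/5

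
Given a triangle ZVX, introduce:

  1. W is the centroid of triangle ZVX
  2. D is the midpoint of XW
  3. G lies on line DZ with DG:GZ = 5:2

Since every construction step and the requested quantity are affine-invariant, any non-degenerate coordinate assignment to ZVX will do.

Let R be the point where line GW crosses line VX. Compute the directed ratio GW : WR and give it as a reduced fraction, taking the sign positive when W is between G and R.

GW:WR = 9/7

Assign Z = (0, 0), V = (1, 0), X = (0, 1) — the answer is frame-independent, so this choice is without loss of generality.
1. W is the centroid of triangle ZVX ⇒ W = (1/3, 1/3)
2. D is the midpoint of XW ⇒ D = (1/6, 2/3)
3. G lies on line DZ with DG:GZ = 5:2 ⇒ G = (1/21, 4/21)
line GW meets VX at R = (5/9, 4/9)
W = G + t·(R−G) with t = 9/16, so GW:WR = 9/16:7/16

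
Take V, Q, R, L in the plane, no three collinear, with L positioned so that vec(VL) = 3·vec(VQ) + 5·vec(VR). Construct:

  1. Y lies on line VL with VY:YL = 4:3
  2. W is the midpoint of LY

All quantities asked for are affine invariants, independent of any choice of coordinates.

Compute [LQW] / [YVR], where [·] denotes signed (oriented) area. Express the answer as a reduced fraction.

[LQW]:[YVR] = 5/8

Choose coordinates V = (0, 0), Q = (1, 0), R = (0, 1), L = (3, 5).
1. Y lies on line VL with VY:YL = 4:3 ⇒ Y = (12/7, 20/7)
2. W is the midpoint of LY ⇒ W = (33/14, 55/14)
2·[LQW] = -15/14, 2·[YVR] = -12/7
[LQW]:[YVR] = -15/14:-12/7 = 5/8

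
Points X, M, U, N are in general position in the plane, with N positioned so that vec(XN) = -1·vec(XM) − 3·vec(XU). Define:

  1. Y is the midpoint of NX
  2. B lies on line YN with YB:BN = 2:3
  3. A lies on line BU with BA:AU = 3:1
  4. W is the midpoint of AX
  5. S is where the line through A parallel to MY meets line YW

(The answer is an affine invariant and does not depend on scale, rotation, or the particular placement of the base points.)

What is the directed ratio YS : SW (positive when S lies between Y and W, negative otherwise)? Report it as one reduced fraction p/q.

YS:SW = -7

Choose coordinates X = (0, 0), M = (1, 0), U = (0, 1), N = (-1, -3).
1. Y is the midpoint of NX ⇒ Y = (-1/2, -3/2)
2. B lies on line YN with YB:BN = 2:3 ⇒ B = (-7/10, -21/10)
3. A lies on line BU with BA:AU = 3:1 ⇒ A = (-7/40, 9/40)
4. W is the midpoint of AX ⇒ W = (-7/80, 9/80)
5. S is where the line through A parallel to MY meets line YW ⇒ S = (-3/160, 61/160)
S = Y + t·(W−Y) with t = 7/6, so YS:SW = t:(1−t) = 7/6:-1/6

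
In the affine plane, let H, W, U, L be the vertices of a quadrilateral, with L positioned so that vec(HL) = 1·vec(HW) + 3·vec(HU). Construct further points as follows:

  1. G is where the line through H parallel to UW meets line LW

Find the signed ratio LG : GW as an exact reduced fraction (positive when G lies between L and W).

Assign H = (0, 0), W = (1, 0), U = (0, 1), L = (1, 3) — the answer is frame-independent, so this choice is without loss of generality.
1. G is where the line through H parallel to UW meets line LW ⇒ G = (1, -1)
G = L + t·(W−L) with t = 4/3, so LG:GW = t:(1−t) = 4/3:-1/3

LG:GW = -4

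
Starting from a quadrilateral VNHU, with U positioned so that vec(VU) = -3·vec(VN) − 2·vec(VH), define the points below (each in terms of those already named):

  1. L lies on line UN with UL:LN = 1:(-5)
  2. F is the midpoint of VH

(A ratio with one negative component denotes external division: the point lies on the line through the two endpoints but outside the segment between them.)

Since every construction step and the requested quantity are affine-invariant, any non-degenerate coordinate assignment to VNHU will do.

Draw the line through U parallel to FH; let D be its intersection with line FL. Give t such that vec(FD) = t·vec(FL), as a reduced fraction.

t = 3/4

Work in coordinates with V = (0, 0), N = (1, 0), H = (0, 1), U = (-3, -2).
1. L lies on line UN with UL:LN = 1:(-5) ⇒ L = (-4, -5/2)
2. F is the midpoint of VH ⇒ F = (0, 1/2)
through U parallel to FH: direction (0, 1/2); meets FL at D = (-3, -7/4)
D = F + t·(L−F) with t = 3/4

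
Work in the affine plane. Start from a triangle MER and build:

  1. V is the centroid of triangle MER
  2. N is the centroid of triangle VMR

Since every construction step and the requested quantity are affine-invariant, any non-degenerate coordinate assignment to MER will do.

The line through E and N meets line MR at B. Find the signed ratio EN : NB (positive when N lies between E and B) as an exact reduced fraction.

Choose coordinates M = (0, 0), E = (1, 0), R = (0, 1).
1. V is the centroid of triangle MER ⇒ V = (1/3, 1/3)
2. N is the centroid of triangle VMR ⇒ N = (1/9, 4/9)
line EN meets MR at B = (0, 1/2)
N = E + t·(B−E) with t = 8/9, so EN:NB = 8/9:1/9

EN:NB = 8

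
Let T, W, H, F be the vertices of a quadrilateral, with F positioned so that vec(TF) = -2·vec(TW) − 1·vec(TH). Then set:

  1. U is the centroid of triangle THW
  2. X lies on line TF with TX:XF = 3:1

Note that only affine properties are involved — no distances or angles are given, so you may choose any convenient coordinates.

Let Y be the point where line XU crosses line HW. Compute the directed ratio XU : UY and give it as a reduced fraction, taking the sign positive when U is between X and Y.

Set T = (0, 0), W = (1, 0), H = (0, 1), F = (-2, -1); any affine frame gives the same invariant.
1. U is the centroid of triangle THW ⇒ U = (1/3, 1/3)
2. X lies on line TF with TX:XF = 3:1 ⇒ X = (-3/2, -3/4)
line XU meets HW at Y = (19/35, 16/35)
U = X + t·(Y−X) with t = 35/39, so XU:UY = 35/39:4/39

XU:UY = 35/4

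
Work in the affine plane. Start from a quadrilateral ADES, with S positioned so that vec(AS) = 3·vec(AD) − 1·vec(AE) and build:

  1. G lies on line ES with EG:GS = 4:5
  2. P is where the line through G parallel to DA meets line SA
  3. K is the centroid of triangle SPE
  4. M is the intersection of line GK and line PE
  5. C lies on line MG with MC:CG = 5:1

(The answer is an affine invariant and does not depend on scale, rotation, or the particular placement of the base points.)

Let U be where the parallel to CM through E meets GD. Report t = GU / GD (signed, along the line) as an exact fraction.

t = -20

Set A = (0, 0), D = (1, 0), E = (0, 1), S = (3, -1); any affine frame gives the same invariant.
1. G lies on line ES with EG:GS = 4:5 ⇒ G = (4/3, 1/9)
2. P is where the line through G parallel to DA meets line SA ⇒ P = (-1/3, 1/9)
3. K is the centroid of triangle SPE ⇒ K = (8/9, 1/27)
4. M is the intersection of line GK and line PE ⇒ M = (-4/9, -5/27)
5. C lies on line MG with MC:CG = 5:1 ⇒ C = (28/27, 5/81)
through E parallel to CM: direction (-40/27, -20/81); meets GD at U = (8, 7/3)
U = G + t·(D−G) with t = -20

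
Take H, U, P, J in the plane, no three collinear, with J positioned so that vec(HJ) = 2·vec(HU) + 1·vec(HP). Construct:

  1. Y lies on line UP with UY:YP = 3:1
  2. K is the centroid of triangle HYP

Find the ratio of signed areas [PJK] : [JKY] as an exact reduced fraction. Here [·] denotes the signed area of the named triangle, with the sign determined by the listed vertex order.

Set H = (0, 0), U = (1, 0), P = (0, 1), J = (2, 1); any affine frame gives the same invariant.
1. Y lies on line UP with UY:YP = 3:1 ⇒ Y = (1/4, 3/4)
2. K is the centroid of triangle HYP ⇒ K = (1/12, 7/12)
2·[PJK] = -5/6, 2·[JKY] = -1/4
[PJK]:[JKY] = -5/6:-1/4 = 10/3

[PJK]:[JKY] = 10/3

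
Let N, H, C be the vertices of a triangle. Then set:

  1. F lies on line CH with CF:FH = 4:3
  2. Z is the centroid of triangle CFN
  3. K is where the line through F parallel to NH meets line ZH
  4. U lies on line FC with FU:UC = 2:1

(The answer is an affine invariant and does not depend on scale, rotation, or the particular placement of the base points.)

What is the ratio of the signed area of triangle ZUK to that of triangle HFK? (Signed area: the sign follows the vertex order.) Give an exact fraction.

Work in coordinates with N = (0, 0), H = (1, 0), C = (0, 1).
1. F lies on line CH with CF:FH = 4:3 ⇒ F = (4/7, 3/7)
2. Z is the centroid of triangle CFN ⇒ Z = (4/21, 10/21)
3. K is where the line through F parallel to NH meets line ZH ⇒ K = (19/70, 3/7)
4. U lies on line FC with FU:UC = 2:1 ⇒ U = (4/21, 17/21)
2·[ZUK] = -17/630, 2·[HFK] = 9/70
[ZUK]:[HFK] = -17/630:9/70 = -17/81

[ZUK]:[HFK] = -17/81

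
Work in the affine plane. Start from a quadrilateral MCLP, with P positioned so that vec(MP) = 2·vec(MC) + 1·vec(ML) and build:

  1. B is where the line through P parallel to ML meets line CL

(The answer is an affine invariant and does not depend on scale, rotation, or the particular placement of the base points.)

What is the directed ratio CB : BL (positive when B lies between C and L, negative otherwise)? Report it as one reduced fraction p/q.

CB:BL = -1/2

Choose coordinates M = (0, 0), C = (1, 0), L = (0, 1), P = (2, 1).
1. B is where the line through P parallel to ML meets line CL ⇒ B = (2, -1)
B = C + t·(L−C) with t = -1, so CB:BL = t:(1−t) = -1:2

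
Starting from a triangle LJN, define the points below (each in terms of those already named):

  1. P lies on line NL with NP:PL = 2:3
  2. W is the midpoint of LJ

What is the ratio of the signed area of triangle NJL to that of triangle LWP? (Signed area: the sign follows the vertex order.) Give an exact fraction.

[NJL]:[LWP] = -10/3

Choose coordinates L = (0, 0), J = (1, 0), N = (0, 1).
1. P lies on line NL with NP:PL = 2:3 ⇒ P = (0, 3/5)
2. W is the midpoint of LJ ⇒ W = (1/2, 0)
2·[NJL] = -1, 2·[LWP] = 3/10
[NJL]:[LWP] = -1:3/10 = -10/3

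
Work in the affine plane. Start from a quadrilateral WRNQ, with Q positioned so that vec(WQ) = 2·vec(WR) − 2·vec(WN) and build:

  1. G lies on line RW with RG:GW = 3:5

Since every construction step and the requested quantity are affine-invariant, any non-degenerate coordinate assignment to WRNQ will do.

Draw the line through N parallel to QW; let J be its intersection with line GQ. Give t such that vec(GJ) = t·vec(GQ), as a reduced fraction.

Assign W = (0, 0), R = (1, 0), N = (0, 1), Q = (2, -2) — the answer is frame-independent, so this choice is without loss of generality.
1. G lies on line RW with RG:GW = 3:5 ⇒ G = (5/8, 0)
through N parallel to QW: direction (-2, 2); meets GQ at J = (-1/5, 6/5)
J = G + t·(Q−G) with t = -3/5

t = -3/5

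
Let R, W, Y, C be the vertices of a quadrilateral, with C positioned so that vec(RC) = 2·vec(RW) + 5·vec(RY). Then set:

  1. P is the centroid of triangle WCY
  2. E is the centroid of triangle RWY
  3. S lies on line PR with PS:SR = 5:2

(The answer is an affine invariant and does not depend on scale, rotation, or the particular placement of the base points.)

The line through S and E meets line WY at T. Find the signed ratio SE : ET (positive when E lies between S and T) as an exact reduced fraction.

Choose coordinates R = (0, 0), W = (1, 0), Y = (0, 1), C = (2, 5).
1. P is the centroid of triangle WCY ⇒ P = (1, 2)
2. E is the centroid of triangle RWY ⇒ E = (1/3, 1/3)
3. S lies on line PR with PS:SR = 5:2 ⇒ S = (2/7, 4/7)
line SE meets WY at T = (1/4, 3/4)
E = S + t·(T−S) with t = -4/3, so SE:ET = -4/3:7/3

SE:ET = -4/7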